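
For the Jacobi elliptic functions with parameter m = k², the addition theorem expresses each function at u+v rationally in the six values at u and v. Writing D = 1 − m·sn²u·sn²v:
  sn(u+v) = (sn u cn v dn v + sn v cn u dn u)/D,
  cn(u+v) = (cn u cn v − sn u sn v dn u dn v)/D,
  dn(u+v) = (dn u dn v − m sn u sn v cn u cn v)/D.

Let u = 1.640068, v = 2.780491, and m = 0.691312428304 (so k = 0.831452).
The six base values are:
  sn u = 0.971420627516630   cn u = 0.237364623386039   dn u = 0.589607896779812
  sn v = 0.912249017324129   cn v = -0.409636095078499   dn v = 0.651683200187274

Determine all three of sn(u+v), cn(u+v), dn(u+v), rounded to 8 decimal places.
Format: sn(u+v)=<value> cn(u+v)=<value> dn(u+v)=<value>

m = k² = 0.691312428304
D = 1 − m·sn²u·sn²v = 0.4571050329950754
sn(u+v) = (sn u·cn v·dn v + sn v·cn u·dn u)/D = -0.1316524873438547/0.4571050329950754 = -0.2880136464068928
cn(u+v) = (cn u·cn v − sn u·sn v·dn u·dn v)/D = -0.4377358036140123/0.4571050329950754 = -0.9576263047156784
dn(u+v) = (dn u·dn v − m·sn u·sn v·cn u·cn v)/D = 0.443805050967521/0.4571050329950754 = 0.9709038818925065

sn(u+v)=-0.28801365 cn(u+v)=-0.95762630 dn(u+v)=0.97090388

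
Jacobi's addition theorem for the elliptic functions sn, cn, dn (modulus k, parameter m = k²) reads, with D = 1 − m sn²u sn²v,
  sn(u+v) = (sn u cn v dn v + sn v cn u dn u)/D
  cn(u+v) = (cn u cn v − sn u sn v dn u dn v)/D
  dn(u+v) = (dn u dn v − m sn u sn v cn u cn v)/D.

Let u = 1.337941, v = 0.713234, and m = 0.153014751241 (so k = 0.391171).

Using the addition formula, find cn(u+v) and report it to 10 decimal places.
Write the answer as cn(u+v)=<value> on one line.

sn u = 0.9622752388876434, cn u = 0.2720778650014162, dn u = 0.9264514960467037
sn v = 0.6479558609285976, cn v = 0.7616778861751731, dn v = 0.9673454639831681
m = k² = 0.153014751241
D = 1 − m·sn²u·sn²v = 0.9405129041698571
cn(u+v) = (cn u·cn v − sn u·sn v·dn u·dn v)/D = -0.3515548142345141/0.9405129041698571 = -0.3737905271430738

cn(u+v)=-0.3737905271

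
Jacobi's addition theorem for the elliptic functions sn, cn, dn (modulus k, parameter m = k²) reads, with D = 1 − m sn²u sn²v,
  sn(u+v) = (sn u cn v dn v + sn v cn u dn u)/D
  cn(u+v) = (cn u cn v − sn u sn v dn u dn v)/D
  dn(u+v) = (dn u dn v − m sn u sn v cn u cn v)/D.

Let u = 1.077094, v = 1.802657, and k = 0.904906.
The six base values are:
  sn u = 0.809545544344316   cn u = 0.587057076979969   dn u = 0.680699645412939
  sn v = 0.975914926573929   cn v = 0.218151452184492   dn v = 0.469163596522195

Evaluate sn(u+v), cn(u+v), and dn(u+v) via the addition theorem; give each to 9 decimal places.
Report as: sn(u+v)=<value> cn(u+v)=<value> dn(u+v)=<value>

m = k² = 0.818854868836
D = 1 − m·sn²u·sn²v = 0.4888911153402397
sn(u+v) = (sn u·cn v·dn v + sn v·cn u·dn u)/D = 0.472840869084172/0.4888911153402397 = 0.9671701003506728
cn(u+v) = (cn u·cn v − sn u·sn v·dn u·dn v)/D = -0.1242418415122236/0.4888911153402397 = -0.2541298821226451
dn(u+v) = (dn u·dn v − m·sn u·sn v·cn u·cn v)/D = 0.2365083288632497/0.4888911153402397 = 0.4837648331953296

sn(u+v)=0.967170100 cn(u+v)=-0.254129882 dn(u+v)=0.483764833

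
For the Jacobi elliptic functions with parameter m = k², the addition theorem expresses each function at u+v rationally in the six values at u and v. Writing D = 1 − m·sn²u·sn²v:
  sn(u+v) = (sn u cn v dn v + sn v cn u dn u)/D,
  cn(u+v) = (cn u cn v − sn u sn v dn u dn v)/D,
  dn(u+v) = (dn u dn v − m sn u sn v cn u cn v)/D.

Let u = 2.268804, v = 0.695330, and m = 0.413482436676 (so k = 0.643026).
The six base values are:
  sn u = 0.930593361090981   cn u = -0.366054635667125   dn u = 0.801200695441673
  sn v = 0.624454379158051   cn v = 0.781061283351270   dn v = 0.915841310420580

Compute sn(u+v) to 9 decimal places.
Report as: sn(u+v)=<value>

sn(u+v)=0.560848944

m = k² = 0.413482436676
D = 1 − m·sn²u·sn²v = 0.8603701093495076
sn(u+v) = (sn u·cn v·dn v + sn v·cn u·dn u)/D = 0.4825376674553842/0.8603701093495076 = 0.5608489442063628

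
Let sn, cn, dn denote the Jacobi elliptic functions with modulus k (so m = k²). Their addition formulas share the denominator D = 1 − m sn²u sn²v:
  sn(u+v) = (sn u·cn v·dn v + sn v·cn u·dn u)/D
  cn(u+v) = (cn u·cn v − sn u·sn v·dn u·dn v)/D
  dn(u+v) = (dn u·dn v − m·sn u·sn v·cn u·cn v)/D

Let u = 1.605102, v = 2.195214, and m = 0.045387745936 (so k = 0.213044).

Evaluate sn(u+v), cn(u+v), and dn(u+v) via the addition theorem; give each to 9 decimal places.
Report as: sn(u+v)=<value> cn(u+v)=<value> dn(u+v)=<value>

sn u = 0.9998776277454125, cn u = -0.01564383374388477, dn u = 0.9770482904063246
sn v = 0.828851791450444, cn v = -0.5594682366402848, dn v = 0.9842859504325074
m = k² = 0.045387745936
D = 1 − m·sn²u·sn²v = 0.9688264631714916
sn(u+v) = (sn u·cn v·dn v + sn v·cn u·dn u)/D = -0.5632781556119872/0.9688264631714916 = -0.5814025287542972
cn(u+v) = (cn u·cn v − sn u·sn v·dn u·dn v)/D = -0.788252773640372/0.9688264631714916 = -0.8136160639749615
dn(u+v) = (dn u·dn v − m·sn u·sn v·cn u·cn v)/D = 0.9613656891110605/0.9688264631714916 = 0.9922991636334871

sn(u+v)=-0.581402529 cn(u+v)=-0.813616064 dn(u+v)=0.992299164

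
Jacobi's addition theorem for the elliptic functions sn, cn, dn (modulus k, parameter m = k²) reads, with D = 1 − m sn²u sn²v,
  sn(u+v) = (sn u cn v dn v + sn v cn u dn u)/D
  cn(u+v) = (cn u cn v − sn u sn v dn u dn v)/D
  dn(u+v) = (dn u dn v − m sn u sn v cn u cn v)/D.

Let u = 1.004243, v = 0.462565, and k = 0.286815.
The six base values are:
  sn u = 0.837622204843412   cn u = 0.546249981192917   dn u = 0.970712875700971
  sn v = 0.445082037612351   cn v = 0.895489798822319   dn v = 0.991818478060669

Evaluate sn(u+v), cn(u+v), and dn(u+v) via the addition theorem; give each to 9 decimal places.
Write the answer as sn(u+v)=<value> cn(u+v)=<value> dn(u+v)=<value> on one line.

sn(u+v)=0.991284799 cn(u+v)=0.131736276 dn(u+v)=0.958730818

m = k² = 0.082262844225
D = 1 − m·sn²u·sn²v = 0.9885664730517859
sn(u+v) = (sn u·cn v·dn v + sn v·cn u·dn u)/D = 0.9799509179134937/0.9885664730517859 = 0.9912847993805664
cn(u+v) = (cn u·cn v − sn u·sn v·dn u·dn v)/D = 0.1302300661235662/0.9885664730517859 = 0.1317362763897255
dn(u+v) = (dn u·dn v − m·sn u·sn v·cn u·cn v)/D = 0.9477691436256898/0.9885664730517859 = 0.9587308182724917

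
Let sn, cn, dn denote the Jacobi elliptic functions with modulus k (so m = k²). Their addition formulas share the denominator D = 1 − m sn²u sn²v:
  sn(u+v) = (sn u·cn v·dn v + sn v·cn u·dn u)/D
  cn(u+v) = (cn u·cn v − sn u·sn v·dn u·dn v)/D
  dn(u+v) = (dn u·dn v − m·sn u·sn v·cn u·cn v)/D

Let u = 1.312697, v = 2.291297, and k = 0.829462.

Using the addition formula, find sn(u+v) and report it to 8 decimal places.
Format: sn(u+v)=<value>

sn(u+v)=0.47732519

sn u = 0.9037406543382462, cn u = 0.4280804009719185, dn u = 0.6618701221070892
sn v = 0.9914198264200852, cn v = -0.1307162108583635, dn v = 0.5689890881688776
m = k² = 0.688007209444
D = 1 − m·sn²u·sn²v = 0.4476735683064457
sn(u+v) = (sn u·cn v·dn v + sn v·cn u·dn u)/D = 0.2136858724250772/0.4476735683064457 = 0.4773251930719371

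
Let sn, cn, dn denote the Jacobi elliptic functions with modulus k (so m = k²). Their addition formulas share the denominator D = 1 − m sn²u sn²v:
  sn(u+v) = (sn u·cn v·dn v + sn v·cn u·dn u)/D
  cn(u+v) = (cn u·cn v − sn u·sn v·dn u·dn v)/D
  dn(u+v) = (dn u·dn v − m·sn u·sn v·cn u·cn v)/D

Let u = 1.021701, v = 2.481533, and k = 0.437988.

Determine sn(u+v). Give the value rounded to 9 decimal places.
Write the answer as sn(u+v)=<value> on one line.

sn(u+v)=-0.190773269

sn u = 0.8382790677400598, cn u = 0.5452414186292677, dn u = 0.930159311691469
sn v = 0.7268187718219948, cn v = -0.6868292895088029, dn v = 0.9479773105277308
m = k² = 0.191833488144
D = 1 − m·sn²u·sn²v = 0.9287878762068257
sn(u+v) = (sn u·cn v·dn v + sn v·cn u·dn u)/D = -0.1771878996203446/0.9287878762068257 = -0.1907732692894107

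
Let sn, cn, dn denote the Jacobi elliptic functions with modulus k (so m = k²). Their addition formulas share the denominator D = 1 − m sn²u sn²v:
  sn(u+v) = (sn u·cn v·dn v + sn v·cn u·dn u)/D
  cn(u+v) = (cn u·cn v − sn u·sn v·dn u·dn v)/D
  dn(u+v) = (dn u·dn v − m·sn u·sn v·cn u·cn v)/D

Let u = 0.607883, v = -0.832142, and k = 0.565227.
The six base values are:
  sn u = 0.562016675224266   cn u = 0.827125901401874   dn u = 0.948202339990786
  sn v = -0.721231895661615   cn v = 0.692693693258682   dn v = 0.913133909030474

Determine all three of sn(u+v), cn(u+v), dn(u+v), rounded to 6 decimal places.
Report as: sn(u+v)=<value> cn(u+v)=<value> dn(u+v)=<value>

sn(u+v)=-0.221805 cn(u+v)=0.975091 dn(u+v)=0.992110

m = k² = 0.319481561529
D = 1 − m·sn²u·sn²v = 0.9475078875367903
sn(u+v) = (sn u·cn v·dn v + sn v·cn u·dn u)/D = -0.2101617418173688/0.9475078875367903 = -0.2218047412393794
cn(u+v) = (cn u·cn v − sn u·sn v·dn u·dn v)/D = 0.9239065100001842/0.9475078875367903 = 0.9750911017765119
dn(u+v) = (dn u·dn v − m·sn u·sn v·cn u·cn v)/D = 0.9400320998994199/0.9475078875367903 = 0.9921100523428834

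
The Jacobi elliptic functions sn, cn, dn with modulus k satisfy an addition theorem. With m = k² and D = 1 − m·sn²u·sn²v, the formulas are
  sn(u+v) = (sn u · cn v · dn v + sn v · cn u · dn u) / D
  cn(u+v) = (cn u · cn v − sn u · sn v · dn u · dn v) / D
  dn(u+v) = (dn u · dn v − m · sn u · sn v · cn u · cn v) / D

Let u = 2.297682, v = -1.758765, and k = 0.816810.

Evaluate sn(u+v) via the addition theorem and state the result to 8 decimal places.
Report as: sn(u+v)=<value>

sn u = 0.9878765999603684, cn u = -0.1552411776905282, dn u = 0.5906778391481196
sn v = -0.987616614181636, cn v = 0.1568866577896337, dn v = 0.5909678271038864
m = k² = 0.6671785761
D = 1 − m·sn²u·sn²v = 0.3649261020096748
sn(u+v) = (sn u·cn v·dn v + sn v·cn u·dn u)/D = 0.1821529441922156/0.3649261020096748 = 0.499150220247568

sn(u+v)=0.49915022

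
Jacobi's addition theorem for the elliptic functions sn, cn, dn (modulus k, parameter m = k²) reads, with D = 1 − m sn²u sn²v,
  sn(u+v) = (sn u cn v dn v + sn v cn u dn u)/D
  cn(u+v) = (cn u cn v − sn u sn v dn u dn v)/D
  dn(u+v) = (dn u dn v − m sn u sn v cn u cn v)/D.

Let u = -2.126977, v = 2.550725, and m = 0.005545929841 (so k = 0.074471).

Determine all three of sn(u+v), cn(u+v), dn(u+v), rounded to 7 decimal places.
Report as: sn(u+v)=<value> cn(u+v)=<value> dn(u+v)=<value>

sn(u+v)=0.4111180 cn(u+v)=0.9115821 dn(u+v)=0.9995312

sn u = -0.8511599971054358, cn u = -0.5249063338610752, dn u = 0.9979890388581206
sn v = 0.5605547077210033, cn v = -0.8281173948491968, dn v = 0.9991282946453177
m = k² = 0.005545929841
D = 1 − m·sn²u·sn²v = 0.9987374959249431
sn(u+v) = (sn u·cn v·dn v + sn v·cn u·dn u)/D = 0.4105989548853775/0.9987374959249431 = 0.4111179930269032
cn(u+v) = (cn u·cn v − sn u·sn v·dn u·dn v)/D = 0.9104312626516411/0.9987374959249431 = 0.9115821388166462
dn(u+v) = (dn u·dn v − m·sn u·sn v·cn u·cn v)/D = 0.998269296896341/0.9987374959249431 = 0.9995312091210028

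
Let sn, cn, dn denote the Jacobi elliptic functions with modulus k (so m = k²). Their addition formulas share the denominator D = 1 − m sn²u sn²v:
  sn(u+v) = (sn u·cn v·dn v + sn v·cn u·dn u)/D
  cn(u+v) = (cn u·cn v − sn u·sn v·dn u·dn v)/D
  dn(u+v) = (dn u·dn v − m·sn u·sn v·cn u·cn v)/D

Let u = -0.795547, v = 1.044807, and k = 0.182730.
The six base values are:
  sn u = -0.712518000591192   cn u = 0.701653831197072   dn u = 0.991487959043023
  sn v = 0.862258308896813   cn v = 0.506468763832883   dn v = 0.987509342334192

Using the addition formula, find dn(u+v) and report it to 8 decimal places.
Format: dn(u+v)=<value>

m = k² = 0.0333902529
D = 1 − m·sn²u·sn²v = 0.9873966451068238
dn(u+v) = (dn u·dn v − m·sn u·sn v·cn u·cn v)/D = 0.9863936387372979/0.9873966451068238 = 0.9989841910295154

dn(u+v)=0.99898419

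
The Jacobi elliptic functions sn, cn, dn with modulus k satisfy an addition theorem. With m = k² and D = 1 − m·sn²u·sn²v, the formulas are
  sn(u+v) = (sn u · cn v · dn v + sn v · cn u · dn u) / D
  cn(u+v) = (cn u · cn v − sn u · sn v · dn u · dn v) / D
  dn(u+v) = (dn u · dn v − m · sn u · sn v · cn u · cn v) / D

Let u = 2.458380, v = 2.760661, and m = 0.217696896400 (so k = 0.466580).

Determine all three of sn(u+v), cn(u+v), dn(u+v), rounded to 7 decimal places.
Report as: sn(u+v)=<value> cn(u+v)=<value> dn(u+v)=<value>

sn(u+v)=-0.9822372 cn(u+v)=0.1876436 dn(u+v)=0.8888016

sn u = 0.7564780659667023, cn u = -0.6540190637215994, dn u = 0.9356393417164421
sn v = 0.5397688140164046, cn v = -0.8418132972431143, dn v = 0.9677674969347402
m = k² = 0.2176968964
D = 1 − m·sn²u·sn²v = 0.9637038554563489
sn(u+v) = (sn u·cn v·dn v + sn v·cn u·dn u)/D = -0.9465857615891892/0.9637038554563489 = -0.9822371844107091
cn(u+v) = (cn u·cn v − sn u·sn v·dn u·dn v)/D = 0.1808328426421654/0.9637038554563489 = 0.1876435811876403
dn(u+v) = (dn u·dn v − m·sn u·sn v·cn u·cn v)/D = 0.8565415025689926/0.9637038554563489 = 0.8888015729307101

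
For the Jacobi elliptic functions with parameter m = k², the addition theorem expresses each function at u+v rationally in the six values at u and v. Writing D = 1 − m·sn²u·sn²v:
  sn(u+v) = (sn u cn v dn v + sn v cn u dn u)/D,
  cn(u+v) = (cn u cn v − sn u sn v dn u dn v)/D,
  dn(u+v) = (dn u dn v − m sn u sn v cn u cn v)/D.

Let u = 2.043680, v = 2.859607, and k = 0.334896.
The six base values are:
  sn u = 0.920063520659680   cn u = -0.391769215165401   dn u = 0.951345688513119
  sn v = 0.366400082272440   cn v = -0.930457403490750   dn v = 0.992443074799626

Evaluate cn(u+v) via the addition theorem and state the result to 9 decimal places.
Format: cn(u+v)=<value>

m = k² = 0.112155330816
D = 1 − m·sn²u·sn²v = 0.9872542126228897
cn(u+v) = (cn u·cn v − sn u·sn v·dn u·dn v)/D = 0.04623871482363218/0.9872542126228897 = 0.04683567234500562

cn(u+v)=0.046835672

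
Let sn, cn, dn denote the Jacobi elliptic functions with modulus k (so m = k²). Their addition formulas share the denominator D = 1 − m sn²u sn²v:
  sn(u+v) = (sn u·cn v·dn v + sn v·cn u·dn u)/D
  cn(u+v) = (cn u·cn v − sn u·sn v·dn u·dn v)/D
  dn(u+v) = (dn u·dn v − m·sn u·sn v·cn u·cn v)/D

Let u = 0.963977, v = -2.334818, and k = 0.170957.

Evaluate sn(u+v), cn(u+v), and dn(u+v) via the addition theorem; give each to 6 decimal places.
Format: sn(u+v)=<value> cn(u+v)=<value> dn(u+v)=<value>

sn(u+v)=-0.978331 cn(u+v)=0.207046 dn(u+v)=0.985914

sn u = 0.8193967648504454, cn u = 0.5732267803868063, dn u = 0.9901399607001891
sn v = -0.7363695414265628, cn v = -0.6765795581151071, dn v = 0.9920445203574171
m = k² = 0.029226295849
D = 1 − m·sn²u·sn²v = 0.9893596993637577
sn(u+v) = (sn u·cn v·dn v + sn v·cn u·dn u)/D = -0.9679214381345535/0.9893596993637577 = -0.9783311759686686
cn(u+v) = (cn u·cn v − sn u·sn v·dn u·dn v)/D = 0.2048431212530278/0.9893596993637577 = 0.2070461545833728
dn(u+v) = (dn u·dn v − m·sn u·sn v·cn u·cn v)/D = 0.9754236613385812/0.9893596993637577 = 0.9859140835894786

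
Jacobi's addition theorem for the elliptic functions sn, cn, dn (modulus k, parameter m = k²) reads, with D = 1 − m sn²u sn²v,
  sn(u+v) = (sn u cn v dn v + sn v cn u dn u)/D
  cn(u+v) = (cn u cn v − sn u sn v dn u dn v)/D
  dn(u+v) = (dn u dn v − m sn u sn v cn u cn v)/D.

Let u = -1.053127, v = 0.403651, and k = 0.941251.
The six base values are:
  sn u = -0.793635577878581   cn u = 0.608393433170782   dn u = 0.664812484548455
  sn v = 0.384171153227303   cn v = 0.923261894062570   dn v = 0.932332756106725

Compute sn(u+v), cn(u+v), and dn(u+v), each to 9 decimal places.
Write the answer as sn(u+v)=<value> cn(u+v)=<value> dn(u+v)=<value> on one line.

sn(u+v)=-0.575133140 cn(u+v)=0.818059821 dn(u+v)=0.840800795

m = k² = 0.885953445001
D = 1 − m·sn²u·sn²v = 0.9176425936773968
sn(u+v) = (sn u·cn v·dn v + sn v·cn u·dn u)/D = -0.5277666661817182/0.9176425936773968 = -0.5751331398717288
cn(u+v) = (cn u·cn v − sn u·sn v·dn u·dn v)/D = 0.7506865363108724/0.9176425936773968 = 0.8180598214197336
dn(u+v) = (dn u·dn v − m·sn u·sn v·cn u·cn v)/D = 0.7715546226074519/0.9176425936773968 = 0.840800795346142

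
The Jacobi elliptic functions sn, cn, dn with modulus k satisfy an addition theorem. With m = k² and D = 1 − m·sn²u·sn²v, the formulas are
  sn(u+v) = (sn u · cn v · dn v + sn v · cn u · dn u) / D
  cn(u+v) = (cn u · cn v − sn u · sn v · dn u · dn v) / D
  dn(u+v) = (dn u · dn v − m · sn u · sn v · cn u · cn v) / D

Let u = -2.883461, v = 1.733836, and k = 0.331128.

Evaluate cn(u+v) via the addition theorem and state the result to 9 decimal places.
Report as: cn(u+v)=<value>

cn(u+v)=0.428151449

sn u = -0.3421800975675448, cn u = -0.9396343867849162, dn u = 0.9935602064089567
sn v = 0.9938981457227027, cn v = -0.1103017494375013, dn v = 0.9442924600054234
m = k² = 0.109645752384
D = 1 − m·sn²u·sn²v = 0.9873180783916232
cn(u+v) = (cn u·cn v − sn u·sn v·dn u·dn v)/D = 0.4227216663577062/0.9873180783916232 = 0.4281514494764798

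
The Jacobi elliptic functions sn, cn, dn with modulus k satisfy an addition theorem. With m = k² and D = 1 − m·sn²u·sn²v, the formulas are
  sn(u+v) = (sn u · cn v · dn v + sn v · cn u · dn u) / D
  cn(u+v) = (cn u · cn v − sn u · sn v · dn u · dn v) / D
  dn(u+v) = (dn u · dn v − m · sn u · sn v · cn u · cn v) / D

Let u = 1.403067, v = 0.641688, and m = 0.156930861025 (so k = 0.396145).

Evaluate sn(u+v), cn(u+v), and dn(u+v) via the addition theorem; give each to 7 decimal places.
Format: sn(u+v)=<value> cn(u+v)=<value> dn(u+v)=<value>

sn u = 0.976651645727059, cn u = 0.2148291481587804, dn u = 0.9221234968692268
sn v = 0.5934498302657881, cn v = 0.804870982802528, dn v = 0.9719730785815477
m = k² = 0.156930861025
D = 1 − m·sn²u·sn²v = 0.9472823855038571
sn(u+v) = (sn u·cn v·dn v + sn v·cn u·dn u)/D = 0.8816090287319486/0.9472823855038571 = 0.9306718273485292
cn(u+v) = (cn u·cn v − sn u·sn v·dn u·dn v)/D = -0.3465680861593986/0.9472823855038571 = -0.3658550939644675
dn(u+v) = (dn u·dn v − m·sn u·sn v·cn u·cn v)/D = 0.8805520097036194/0.9472823855038571 = 0.9295559837051715

sn(u+v)=0.9306718 cn(u+v)=-0.3658551 dn(u+v)=0.9295560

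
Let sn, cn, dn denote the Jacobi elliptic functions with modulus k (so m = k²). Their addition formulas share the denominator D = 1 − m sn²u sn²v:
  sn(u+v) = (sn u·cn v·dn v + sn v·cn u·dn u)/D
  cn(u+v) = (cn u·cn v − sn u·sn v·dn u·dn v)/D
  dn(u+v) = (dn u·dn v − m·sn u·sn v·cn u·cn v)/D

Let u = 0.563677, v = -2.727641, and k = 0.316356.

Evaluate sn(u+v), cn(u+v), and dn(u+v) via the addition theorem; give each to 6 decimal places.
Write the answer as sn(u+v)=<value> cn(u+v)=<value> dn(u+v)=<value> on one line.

sn u = 0.5319291310659757, cn u = 0.846788875413108, dn u = 0.9857394115685524
sn v = -0.4753509302931227, cn v = -0.8797962792996245, dn v = 0.9886282515882679
m = k² = 0.100081118736
D = 1 − m·sn²u·sn²v = 0.9936013493723709
sn(u+v) = (sn u·cn v·dn v + sn v·cn u·dn u)/D = -0.859449094949554/0.9936013493723709 = -0.8649838242394126
cn(u+v) = (cn u·cn v − sn u·sn v·dn u·dn v)/D = -0.4985889034715762/0.9936013493723709 = -0.5017997447230927
dn(u+v) = (dn u·dn v − m·sn u·sn v·cn u·cn v)/D = 0.9556769580859797/0.9936013493723709 = 0.9618313810560473

sn(u+v)=-0.864984 cn(u+v)=-0.501800 dn(u+v)=0.961831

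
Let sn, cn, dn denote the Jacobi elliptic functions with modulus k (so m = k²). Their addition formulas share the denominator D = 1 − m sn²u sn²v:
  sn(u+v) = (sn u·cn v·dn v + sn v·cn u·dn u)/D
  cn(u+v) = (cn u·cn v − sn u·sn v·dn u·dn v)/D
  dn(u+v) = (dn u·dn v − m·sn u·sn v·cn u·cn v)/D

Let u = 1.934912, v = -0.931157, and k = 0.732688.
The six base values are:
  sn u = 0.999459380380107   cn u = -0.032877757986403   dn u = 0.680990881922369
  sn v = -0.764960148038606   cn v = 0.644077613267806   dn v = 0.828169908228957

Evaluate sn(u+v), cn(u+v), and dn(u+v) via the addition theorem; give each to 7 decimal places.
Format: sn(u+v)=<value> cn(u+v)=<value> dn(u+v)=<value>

sn(u+v)=0.8018659 cn(u+v)=0.5975040 dn(u+v)=0.8092114

m = k² = 0.536831705344
D = 1 − m·sn²u·sn²v = 0.6862049597434233
sn(u+v) = (sn u·cn v·dn v + sn v·cn u·dn u)/D = 0.5502443678792541/0.6862049597434233 = 0.8018659149374179
cn(u+v) = (cn u·cn v − sn u·sn v·dn u·dn v)/D = 0.4100102223038265/0.6862049597434233 = 0.5975040204564131
dn(u+v) = (dn u·dn v − m·sn u·sn v·cn u·cn v)/D = 0.5552849007354396/0.6862049597434233 = 0.8092114358122162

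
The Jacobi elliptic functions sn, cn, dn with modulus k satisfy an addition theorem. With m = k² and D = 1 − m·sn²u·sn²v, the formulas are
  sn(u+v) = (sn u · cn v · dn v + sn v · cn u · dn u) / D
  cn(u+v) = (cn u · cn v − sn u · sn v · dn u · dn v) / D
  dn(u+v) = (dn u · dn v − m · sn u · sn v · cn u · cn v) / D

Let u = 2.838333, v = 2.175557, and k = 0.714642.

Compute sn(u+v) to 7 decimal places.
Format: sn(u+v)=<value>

sn u = 0.7431086863407268, cn u = -0.6691707407567663, dn u = 0.8473362997881256
sn v = 0.9758428620669411, cn v = -0.2184735877697827, dn v = 0.716703226010899
m = k² = 0.510713188164
D = 1 − m·sn²u·sn²v = 0.7314398764058754
sn(u+v) = (sn u·cn v·dn v + sn v·cn u·dn u)/D = -0.6696717533509772/0.7314398764058754 = -0.9155526994803561

sn(u+v)=-0.9155527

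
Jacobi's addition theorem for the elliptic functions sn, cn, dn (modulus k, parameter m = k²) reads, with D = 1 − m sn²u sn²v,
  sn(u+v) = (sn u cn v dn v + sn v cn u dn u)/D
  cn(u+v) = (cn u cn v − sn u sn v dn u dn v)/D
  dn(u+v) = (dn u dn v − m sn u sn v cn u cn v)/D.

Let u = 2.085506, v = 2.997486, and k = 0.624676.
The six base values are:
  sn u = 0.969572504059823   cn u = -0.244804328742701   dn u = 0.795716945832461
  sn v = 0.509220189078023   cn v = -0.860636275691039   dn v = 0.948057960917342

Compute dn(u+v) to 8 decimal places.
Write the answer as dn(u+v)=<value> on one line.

m = k² = 0.390220104976
D = 1 − m·sn²u·sn²v = 0.9048778953360762
dn(u+v) = (dn u·dn v − m·sn u·sn v·cn u·cn v)/D = 0.7137943611832853/0.9048778953360762 = 0.7888294817039138

dn(u+v)=0.78882948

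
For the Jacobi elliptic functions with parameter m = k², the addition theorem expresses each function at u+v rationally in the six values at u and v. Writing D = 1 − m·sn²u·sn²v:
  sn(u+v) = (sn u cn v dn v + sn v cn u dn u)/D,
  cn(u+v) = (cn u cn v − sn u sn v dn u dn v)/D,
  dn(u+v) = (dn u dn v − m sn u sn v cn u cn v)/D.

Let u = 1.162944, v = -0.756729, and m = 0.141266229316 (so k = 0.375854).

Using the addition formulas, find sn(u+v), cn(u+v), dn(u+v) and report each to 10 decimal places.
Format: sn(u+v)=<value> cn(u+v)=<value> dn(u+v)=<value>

sn u = 0.9064270503281097, cn u = 0.4223624065106677, dn u = 0.940177777697096
sn v = -0.6799200018617328, cn v = 0.7332862954319692, dn v = 0.9667956682093117
m = k² = 0.141266229316
D = 1 − m·sn²u·sn²v = 0.9463438258160686
sn(u+v) = (sn u·cn v·dn v + sn v·cn u·dn u)/D = 0.3726072506582932/0.9463438258160686 = 0.3937334830044246
cn(u+v) = (cn u·cn v − sn u·sn v·dn u·dn v)/D = 0.8699025654733187/0.9463438258160686 = 0.9192246430341196
dn(u+v) = (dn u·dn v − m·sn u·sn v·cn u·cn v)/D = 0.9359240222294413/0.9463438258160686 = 0.9889894102942533

sn(u+v)=0.3937334830 cn(u+v)=0.9192246430 dn(u+v)=0.9889894103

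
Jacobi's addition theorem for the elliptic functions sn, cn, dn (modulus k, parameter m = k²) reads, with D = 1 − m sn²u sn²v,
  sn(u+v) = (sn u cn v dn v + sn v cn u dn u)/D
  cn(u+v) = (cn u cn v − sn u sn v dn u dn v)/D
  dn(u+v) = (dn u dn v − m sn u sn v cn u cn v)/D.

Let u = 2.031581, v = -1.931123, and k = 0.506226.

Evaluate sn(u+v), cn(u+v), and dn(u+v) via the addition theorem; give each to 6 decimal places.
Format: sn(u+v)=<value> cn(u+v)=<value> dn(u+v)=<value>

sn(u+v)=0.100246 cn(u+v)=0.994963 dn(u+v)=0.998712

sn u = 0.9562891197959881, cn u = -0.292422843430219, dn u = 0.8750135562761907
sn v = -0.9782001293084631, cn v = -0.207664409615384, dn v = 0.8687845121193643
m = k² = 0.256264763076
D = 1 − m·sn²u·sn²v = 0.7757550069286825
sn(u+v) = (sn u·cn v·dn v + sn v·cn u·dn u)/D = 0.0777664359782618/0.7757550069286825 = 0.1002461283313523
cn(u+v) = (cn u·cn v − sn u·sn v·dn u·dn v)/D = 0.7718472725935871/0.7757550069286825 = 0.9949626695281457
dn(u+v) = (dn u·dn v − m·sn u·sn v·cn u·cn v)/D = 0.7747554706074993/0.7757550069286825 = 0.9987115309443628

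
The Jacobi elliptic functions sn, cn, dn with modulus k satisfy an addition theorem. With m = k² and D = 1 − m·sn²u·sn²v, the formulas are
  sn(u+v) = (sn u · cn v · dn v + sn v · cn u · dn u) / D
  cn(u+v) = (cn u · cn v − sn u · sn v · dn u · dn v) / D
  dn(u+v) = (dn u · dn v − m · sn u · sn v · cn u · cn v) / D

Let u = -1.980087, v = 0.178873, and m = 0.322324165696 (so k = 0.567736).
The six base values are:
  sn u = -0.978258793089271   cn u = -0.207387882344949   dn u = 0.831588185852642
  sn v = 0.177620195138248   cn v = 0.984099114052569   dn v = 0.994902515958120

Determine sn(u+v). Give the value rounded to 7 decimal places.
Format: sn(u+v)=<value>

m = k² = 0.322324165696
D = 1 − m·sn²u·sn²v = 0.990268381542905
sn(u+v) = (sn u·cn v·dn v + sn v·cn u·dn u)/D = -0.9884288573378224/0.990268381542905 = -0.9981423983241629

sn(u+v)=-0.9981424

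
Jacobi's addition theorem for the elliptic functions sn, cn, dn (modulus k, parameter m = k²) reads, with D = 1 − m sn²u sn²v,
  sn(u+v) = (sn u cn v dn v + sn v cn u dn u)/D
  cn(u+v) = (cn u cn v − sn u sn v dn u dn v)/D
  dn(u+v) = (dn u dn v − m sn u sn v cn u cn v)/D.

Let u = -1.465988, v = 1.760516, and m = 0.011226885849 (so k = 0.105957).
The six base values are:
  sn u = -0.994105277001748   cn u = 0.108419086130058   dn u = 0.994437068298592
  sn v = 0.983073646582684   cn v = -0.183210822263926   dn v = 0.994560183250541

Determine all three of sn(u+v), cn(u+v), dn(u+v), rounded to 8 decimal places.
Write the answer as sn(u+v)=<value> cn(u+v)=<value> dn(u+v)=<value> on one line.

m = k² = 0.011226885849
D = 1 − m·sn²u·sn²v = 0.9892774970756594
sn(u+v) = (sn u·cn v·dn v + sn v·cn u·dn u)/D = 0.287131113940962/0.9892774970756594 = 0.29024324801659
cn(u+v) = (cn u·cn v − sn u·sn v·dn u·dn v)/D = 0.9466919718827786/0.9892774970756594 = 0.9569529021748041
dn(u+v) = (dn u·dn v − m·sn u·sn v·cn u·cn v)/D = 0.9888095740525921/0.9892774970756594 = 0.999527005289769

sn(u+v)=0.29024325 cn(u+v)=0.95695290 dn(u+v)=0.99952701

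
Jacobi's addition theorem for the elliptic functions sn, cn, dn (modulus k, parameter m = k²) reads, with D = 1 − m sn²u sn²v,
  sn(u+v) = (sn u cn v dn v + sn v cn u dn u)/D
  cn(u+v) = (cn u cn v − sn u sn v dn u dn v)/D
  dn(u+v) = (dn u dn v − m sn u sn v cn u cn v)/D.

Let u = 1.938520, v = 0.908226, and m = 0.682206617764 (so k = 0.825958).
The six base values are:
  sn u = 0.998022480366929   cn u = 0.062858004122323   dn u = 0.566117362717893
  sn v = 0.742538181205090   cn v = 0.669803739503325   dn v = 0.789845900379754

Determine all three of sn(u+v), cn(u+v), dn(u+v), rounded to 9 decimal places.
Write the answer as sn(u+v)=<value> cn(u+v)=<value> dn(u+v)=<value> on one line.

m = k² = 0.682206617764
D = 1 − m·sn²u·sn²v = 0.6253427375350714
sn(u+v) = (sn u·cn v·dn v + sn v·cn u·dn u)/D = 0.5544187740443573/0.6253427375350714 = 0.8865838535676022
cn(u+v) = (cn u·cn v − sn u·sn v·dn u·dn v)/D = -0.2892634826157792/0.6253427375350714 = -0.4625679091692598
dn(u+v) = (dn u·dn v − m·sn u·sn v·cn u·cn v)/D = 0.4258600104027409/0.6253427375350714 = 0.6810025684177025

sn(u+v)=0.886583854 cn(u+v)=-0.462567909 dn(u+v)=0.681002568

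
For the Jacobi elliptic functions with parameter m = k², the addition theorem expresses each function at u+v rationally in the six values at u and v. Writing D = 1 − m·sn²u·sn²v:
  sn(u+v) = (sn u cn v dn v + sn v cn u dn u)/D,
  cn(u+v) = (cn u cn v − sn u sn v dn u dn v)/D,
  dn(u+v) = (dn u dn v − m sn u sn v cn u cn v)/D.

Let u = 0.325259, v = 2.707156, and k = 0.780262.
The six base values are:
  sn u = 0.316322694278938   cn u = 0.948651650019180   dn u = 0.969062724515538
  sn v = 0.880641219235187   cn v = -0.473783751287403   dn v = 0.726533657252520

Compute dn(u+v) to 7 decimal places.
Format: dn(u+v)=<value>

m = k² = 0.608808788644
D = 1 − m·sn²u·sn²v = 0.9527567644300978
dn(u+v) = (dn u·dn v − m·sn u·sn v·cn u·cn v)/D = 0.7802816448196442/0.9527567644300978 = 0.8189725583175245

dn(u+v)=0.8189726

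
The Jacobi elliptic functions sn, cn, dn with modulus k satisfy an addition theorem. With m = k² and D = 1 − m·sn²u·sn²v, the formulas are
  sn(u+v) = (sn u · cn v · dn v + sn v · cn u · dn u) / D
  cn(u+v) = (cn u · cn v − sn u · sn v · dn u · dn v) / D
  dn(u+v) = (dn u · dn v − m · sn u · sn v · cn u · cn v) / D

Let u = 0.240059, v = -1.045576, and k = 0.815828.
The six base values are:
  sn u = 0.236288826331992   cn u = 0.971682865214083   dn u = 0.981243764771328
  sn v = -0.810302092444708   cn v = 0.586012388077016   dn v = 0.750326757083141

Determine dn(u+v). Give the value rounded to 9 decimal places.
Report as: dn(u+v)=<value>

m = k² = 0.665575325584
D = 1 − m·sn²u·sn²v = 0.975600692280031
dn(u+v) = (dn u·dn v − m·sn u·sn v·cn u·cn v)/D = 0.808817031789186/0.975600692280031 = 0.8290451597558191

dn(u+v)=0.829045160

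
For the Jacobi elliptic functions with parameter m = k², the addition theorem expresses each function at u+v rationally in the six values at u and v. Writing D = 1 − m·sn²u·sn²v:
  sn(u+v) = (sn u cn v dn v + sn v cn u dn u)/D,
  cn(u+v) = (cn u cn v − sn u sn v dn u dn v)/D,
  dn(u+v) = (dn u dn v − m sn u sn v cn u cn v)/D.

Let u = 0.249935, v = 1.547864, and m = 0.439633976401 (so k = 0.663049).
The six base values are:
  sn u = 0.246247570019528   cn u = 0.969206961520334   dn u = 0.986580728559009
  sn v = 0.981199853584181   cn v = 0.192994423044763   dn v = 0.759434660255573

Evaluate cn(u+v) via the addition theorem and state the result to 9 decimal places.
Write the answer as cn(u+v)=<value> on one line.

m = k² = 0.439633976401
D = 1 − m·sn²u·sn²v = 0.9743344777784217
cn(u+v) = (cn u·cn v − sn u·sn v·dn u·dn v)/D = 0.006020738430007087/0.9743344777784217 = 0.006179334271055421

cn(u+v)=0.006179334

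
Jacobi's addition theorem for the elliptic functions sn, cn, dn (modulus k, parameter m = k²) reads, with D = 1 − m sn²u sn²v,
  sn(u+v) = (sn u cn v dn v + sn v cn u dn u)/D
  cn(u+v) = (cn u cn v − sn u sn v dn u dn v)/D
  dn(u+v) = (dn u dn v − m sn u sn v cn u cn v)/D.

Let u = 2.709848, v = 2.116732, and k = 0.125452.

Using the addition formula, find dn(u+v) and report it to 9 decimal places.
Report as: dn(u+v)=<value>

dn(u+v)=0.992170656

sn u = 0.4295505902838771, cn u = -0.9030427954348414, dn u = 0.9985469871474342
sn v = 0.8598489895668076, cn v = -0.5105484454397447, dn v = 0.9941650323496148
m = k² = 0.015738204304
D = 1 − m·sn²u·sn²v = 0.9978530190568378
dn(u+v) = (dn u·dn v − m·sn u·sn v·cn u·cn v)/D = 0.9900404843246568/0.9978530190568378 = 0.9921706558150564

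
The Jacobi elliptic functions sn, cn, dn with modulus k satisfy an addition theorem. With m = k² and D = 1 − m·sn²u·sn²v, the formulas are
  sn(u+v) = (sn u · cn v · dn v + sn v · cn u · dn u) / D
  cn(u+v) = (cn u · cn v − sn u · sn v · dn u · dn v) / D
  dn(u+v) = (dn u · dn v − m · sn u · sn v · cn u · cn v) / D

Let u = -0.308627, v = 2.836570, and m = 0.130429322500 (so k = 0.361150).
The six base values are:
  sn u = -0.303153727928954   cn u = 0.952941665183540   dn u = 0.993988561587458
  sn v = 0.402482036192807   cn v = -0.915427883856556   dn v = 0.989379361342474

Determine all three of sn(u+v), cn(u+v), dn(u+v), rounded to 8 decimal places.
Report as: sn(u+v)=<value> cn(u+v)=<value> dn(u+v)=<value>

m = k² = 0.1304293225
D = 1 − m·sn²u·sn²v = 0.9980582466294348
sn(u+v) = (sn u·cn v·dn v + sn v·cn u·dn u)/D = 0.6558042483695151/0.9980582466294348 = 0.6570801359382046
cn(u+v) = (cn u·cn v − sn u·sn v·dn u·dn v)/D = -0.7523569973659559/0.9980582466294348 = -0.7538207313117825
dn(u+v) = (dn u·dn v − m·sn u·sn v·cn u·cn v)/D = 0.969549030941249/0.9980582466294348 = 0.9714353187457096

sn(u+v)=0.65708014 cn(u+v)=-0.75382073 dn(u+v)=0.97143532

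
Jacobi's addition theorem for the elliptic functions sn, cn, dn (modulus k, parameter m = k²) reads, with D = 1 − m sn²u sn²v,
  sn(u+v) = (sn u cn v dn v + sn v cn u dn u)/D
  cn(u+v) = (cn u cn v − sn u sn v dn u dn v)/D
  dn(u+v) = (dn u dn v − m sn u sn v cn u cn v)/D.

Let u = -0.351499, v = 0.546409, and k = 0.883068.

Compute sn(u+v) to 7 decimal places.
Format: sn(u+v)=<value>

sn(u+v)=0.1927425

sn u = -0.3391529394947766, cn u = 0.9407312494182663, dn u = 0.954097835811285
sn v = 0.502608493133269, cn v = 0.8645141425276423, dn v = 0.8961073005925105
m = k² = 0.779809092624
D = 1 − m·sn²u·sn²v = 0.9773410849106637
sn(u+v) = (sn u·cn v·dn v + sn v·cn u·dn u)/D = 0.1883751645131892/0.9773410849106637 = 0.1927425004653396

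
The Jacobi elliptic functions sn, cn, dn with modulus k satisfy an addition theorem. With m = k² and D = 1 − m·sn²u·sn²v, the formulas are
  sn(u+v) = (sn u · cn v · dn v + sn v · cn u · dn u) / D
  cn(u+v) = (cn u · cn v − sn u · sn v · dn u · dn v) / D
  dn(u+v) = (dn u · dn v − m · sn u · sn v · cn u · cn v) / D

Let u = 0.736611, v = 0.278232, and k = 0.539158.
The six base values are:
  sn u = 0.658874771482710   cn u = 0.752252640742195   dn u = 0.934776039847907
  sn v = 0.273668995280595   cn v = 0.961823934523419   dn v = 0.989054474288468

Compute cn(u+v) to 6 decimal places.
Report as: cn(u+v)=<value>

m = k² = 0.290691348964
D = 1 − m·sn²u·sn²v = 0.9905487541580747
cn(u+v) = (cn u·cn v − sn u·sn v·dn u·dn v)/D = 0.5568266641279119/0.9905487541580747 = 0.562139583529325

cn(u+v)=0.562140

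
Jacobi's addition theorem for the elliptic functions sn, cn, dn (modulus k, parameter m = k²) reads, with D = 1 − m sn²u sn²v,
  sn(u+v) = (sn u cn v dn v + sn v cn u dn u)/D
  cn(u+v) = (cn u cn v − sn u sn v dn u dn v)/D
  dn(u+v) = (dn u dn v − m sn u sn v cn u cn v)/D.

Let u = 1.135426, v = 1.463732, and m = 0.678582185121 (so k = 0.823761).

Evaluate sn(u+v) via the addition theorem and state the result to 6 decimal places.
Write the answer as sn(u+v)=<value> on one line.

sn u = 0.8459871195490848, cn u = 0.5332033322823878, dn u = 0.7171768690591588
sn v = 0.9420988817206528, cn v = 0.3353352010462001, dn v = 0.6306537687405358
m = k² = 0.678582185121
D = 1 − m·sn²u·sn²v = 0.5689546821016086
sn(u+v) = (sn u·cn v·dn v + sn v·cn u·dn u)/D = 0.5391693467894663/0.5689546821016086 = 0.9476490197740864

sn(u+v)=0.947649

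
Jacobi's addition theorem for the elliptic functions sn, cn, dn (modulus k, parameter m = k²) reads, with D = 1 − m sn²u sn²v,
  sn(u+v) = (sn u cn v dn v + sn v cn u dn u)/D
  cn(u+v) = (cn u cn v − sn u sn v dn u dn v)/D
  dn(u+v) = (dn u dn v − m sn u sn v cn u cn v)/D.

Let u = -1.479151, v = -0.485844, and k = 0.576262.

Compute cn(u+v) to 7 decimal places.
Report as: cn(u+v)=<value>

cn(u+v)=-0.1889031

sn u = -0.9783809760439534, cn u = 0.2068107001953264, dn u = 0.8259087721375234
sn v = -0.4616097246692941, cn v = 0.8870831201701104, dn v = 0.9639707815976398
m = k² = 0.332077892644
D = 1 − m·sn²u·sn²v = 0.9322661342895066
cn(u+v) = (cn u·cn v − sn u·sn v·dn u·dn v)/D = -0.1761079502089071/0.9322661342895066 = -0.1889030865023554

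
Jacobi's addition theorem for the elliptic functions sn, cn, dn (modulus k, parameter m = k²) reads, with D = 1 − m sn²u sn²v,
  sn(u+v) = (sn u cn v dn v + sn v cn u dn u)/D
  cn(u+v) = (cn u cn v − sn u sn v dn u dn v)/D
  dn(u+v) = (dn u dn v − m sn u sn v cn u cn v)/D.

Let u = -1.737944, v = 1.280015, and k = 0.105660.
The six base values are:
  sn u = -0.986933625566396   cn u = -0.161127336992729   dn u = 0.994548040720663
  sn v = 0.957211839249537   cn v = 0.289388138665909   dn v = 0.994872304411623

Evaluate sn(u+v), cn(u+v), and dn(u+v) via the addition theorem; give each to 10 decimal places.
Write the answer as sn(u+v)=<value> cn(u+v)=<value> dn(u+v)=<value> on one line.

m = k² = 0.0111640356
D = 1 − m·sn²u·sn²v = 0.9900364701169081
sn(u+v) = (sn u·cn v·dn v + sn v·cn u·dn u)/D = -0.4375345023159201/0.9900364701169081 = -0.441937762418241
cn(u+v) = (cn u·cn v − sn u·sn v·dn u·dn v)/D = 0.8881079728527988/0.9900364701169081 = 0.8970457146370849
dn(u+v) = (dn u·dn v − m·sn u·sn v·cn u·cn v)/D = 0.9889565252943364/0.9900364701169081 = 0.9989091868277901

sn(u+v)=-0.4419377624 cn(u+v)=0.8970457146 dn(u+v)=0.9989091868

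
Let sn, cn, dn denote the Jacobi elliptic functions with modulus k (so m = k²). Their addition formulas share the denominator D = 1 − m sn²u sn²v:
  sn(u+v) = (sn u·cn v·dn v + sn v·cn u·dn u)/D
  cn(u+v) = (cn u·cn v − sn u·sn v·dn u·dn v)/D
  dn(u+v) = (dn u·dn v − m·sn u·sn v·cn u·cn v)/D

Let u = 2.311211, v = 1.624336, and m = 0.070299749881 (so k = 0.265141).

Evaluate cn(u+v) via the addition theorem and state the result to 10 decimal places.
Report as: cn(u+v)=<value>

cn(u+v)=-0.7436706935

sn u = 0.7713104721965153, cn u = -0.6364590760449478, dn u = 0.9788653041818368
sn v = 0.9997144532719347, cn v = -0.02389585569082323, dn v = 0.9642304662859905
m = k² = 0.070299749881
D = 1 − m·sn²u·sn²v = 0.9582011650004826
cn(u+v) = (cn u·cn v − sn u·sn v·dn u·dn v)/D = -0.7125861249256203/0.9582011650004826 = -0.7436706935388264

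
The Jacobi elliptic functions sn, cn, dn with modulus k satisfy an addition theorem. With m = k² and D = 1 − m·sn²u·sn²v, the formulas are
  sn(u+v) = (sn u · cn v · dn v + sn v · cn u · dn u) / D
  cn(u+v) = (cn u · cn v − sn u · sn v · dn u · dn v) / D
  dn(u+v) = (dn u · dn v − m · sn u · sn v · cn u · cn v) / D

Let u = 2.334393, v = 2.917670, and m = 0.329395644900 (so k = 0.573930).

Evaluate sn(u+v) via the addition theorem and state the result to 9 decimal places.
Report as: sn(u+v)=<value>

sn(u+v)=-0.998888075

sn u = 0.8760706768428154, cn u = -0.4821827134771333, dn u = 0.8644008897873394
sn v = 0.5115271895985299, cn v = -0.8592670913641634, dn v = 0.9559342623395413
m = k² = 0.3293956449
D = 1 − m·sn²u·sn²v = 0.9338494305107296
sn(u+v) = (sn u·cn v·dn v + sn v·cn u·dn u)/D = -0.9328110598097515/0.9338494305107296 = -0.9988880748147908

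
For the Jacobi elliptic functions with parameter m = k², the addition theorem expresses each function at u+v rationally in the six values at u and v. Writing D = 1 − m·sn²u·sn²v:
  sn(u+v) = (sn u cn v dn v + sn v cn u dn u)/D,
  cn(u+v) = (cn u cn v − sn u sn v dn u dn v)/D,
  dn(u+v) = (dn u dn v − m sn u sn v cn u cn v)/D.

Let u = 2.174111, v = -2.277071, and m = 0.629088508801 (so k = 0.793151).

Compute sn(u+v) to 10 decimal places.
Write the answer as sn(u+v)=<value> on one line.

sn u = 0.9931320869949258, cn u = -0.1169985375169416, dn u = 0.6160542739970249
sn v = -0.9836368462544454, cn v = -0.1801625784967804, dn v = 0.625564381152852
m = k² = 0.629088508801
D = 1 − m·sn²u·sn²v = 0.3996626594167415
sn(u+v) = (sn u·cn v·dn v + sn v·cn u·dn u)/D = -0.04103122081223229/0.3996626594167415 = -0.1026646343997018

sn(u+v)=-0.1026646344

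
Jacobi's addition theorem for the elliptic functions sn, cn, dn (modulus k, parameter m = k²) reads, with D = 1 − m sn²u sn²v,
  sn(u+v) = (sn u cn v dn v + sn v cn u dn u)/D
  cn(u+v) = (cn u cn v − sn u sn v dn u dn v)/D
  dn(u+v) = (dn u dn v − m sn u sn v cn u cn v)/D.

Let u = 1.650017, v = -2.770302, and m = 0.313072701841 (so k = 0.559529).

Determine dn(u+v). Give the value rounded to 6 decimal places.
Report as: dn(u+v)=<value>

dn(u+v)=0.872261

sn u = 0.9982388717260676, cn u = 0.05932246602314796, dn u = 0.8294751650985348
sn v = -0.6119106120316355, cn v = -0.7909269263864199, dn v = 0.939560934169709
m = k² = 0.313072701841
D = 1 − m·sn²u·sn²v = 0.8831872828430535
dn(u+v) = (dn u·dn v − m·sn u·sn v·cn u·cn v)/D = 0.7703697594735359/0.8831872828430535 = 0.8722609286148815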